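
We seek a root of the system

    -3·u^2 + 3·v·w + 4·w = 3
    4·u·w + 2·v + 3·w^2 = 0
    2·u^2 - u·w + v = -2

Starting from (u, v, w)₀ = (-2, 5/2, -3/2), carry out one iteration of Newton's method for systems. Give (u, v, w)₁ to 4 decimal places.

At (-2, 5/2, -3/2): F = (-32.2500, 23.7500, 9.5000).
Jacobian J = [[-6·u, 3·w, 3·v + 4], [4·w, 2, 4·u + 6·w], [4·u - w, 1, -u]].
At the point, J = [[12.0000, -4.5000, 11.5000], [-6.0000, 2.0000, -17.0000], [-6.5000, 1.0000, 2.0000]] (det J = -218.7500).
Solving J·Δ = −F gives Δ = (1.4531, -1.4757, 0.7106).
Then the next iterate is (u, v, w)₁ = (-0.5469, 1.0243, -0.7894).

(-0.5469, 1.0243, -0.7894)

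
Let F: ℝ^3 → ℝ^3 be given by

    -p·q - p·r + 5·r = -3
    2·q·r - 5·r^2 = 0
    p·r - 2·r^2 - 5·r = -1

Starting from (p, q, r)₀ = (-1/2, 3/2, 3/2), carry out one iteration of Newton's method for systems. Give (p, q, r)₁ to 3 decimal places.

(2.202, 1.073, 0.831)

At (-1/2, 3/2, 3/2): F = (12.000, -6.750, -11.750).
Jacobian J = [[-q - r, -p, -p + 5], [0, 2·r, 2·q - 10·r], [r, 0, p - 4·r - 5]].
At the point, J = [[-3.000, 0.500, 5.500], [0.000, 3.000, -12.000], [1.500, 0.000, -11.500]] (det J = 69.750).
Solving J·Δ = −F gives Δ = (2.702, -0.427, -0.669).
Then the next iterate is (p, q, r)₁ = (2.202, 1.073, 0.831).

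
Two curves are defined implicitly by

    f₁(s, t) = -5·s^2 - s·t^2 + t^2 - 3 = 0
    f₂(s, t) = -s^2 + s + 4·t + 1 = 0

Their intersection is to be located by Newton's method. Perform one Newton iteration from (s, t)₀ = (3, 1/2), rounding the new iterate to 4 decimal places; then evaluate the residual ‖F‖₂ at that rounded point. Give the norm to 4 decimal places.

14.2502

At (3, 1/2): F = (-48.5000, -3.0000).
Jacobian J = [[-10·s - t^2, -2·s·t + 2·t], [-2·s + 1, 4]].
At the point, J = [[-30.2500, -2.0000], [-5.0000, 4.0000]] (det J = -131.0000).
Solving J·Δ = −F gives Δ = (-1.5267, -1.1584).
Then the next iterate is (s, t)₁ = (1.4733, -0.6584).
Re-evaluating at (1.4733, -0.6584): F = (-14.058236, -2.330913), so ‖F‖₂ = 14.2502.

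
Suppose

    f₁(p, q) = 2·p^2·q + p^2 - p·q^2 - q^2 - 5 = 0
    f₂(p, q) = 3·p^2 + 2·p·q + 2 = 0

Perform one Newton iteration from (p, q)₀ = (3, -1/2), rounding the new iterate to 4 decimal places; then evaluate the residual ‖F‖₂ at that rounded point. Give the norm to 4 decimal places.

8.1855

At (3, -1/2): F = (-6.0000, 26.0000).
Jacobian J = [[4·p·q + 2·p - q^2, 2·p^2 - 2·p·q - 2·q], [6·p + 2·q, 2·p]].
At the point, J = [[-0.2500, 22.0000], [17.0000, 6.0000]] (det J = -375.5000).
Solving J·Δ = −F gives Δ = (-1.6192, 0.2543).
Then the next iterate is (p, q)₁ = (1.3808, -0.2457).
Re-evaluating at (1.3808, -0.2457): F = (-4.174024, 7.041301), so ‖F‖₂ = 8.1855.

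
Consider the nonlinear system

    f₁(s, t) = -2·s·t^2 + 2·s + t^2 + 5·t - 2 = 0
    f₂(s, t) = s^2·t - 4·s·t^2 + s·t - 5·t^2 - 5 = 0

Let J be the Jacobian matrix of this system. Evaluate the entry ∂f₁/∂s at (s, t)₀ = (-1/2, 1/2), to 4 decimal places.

1.5000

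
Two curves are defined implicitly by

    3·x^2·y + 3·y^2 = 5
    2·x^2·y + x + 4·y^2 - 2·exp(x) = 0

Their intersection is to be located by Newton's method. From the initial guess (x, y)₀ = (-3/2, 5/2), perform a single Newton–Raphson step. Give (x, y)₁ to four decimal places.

(-1.4823, 1.1103)

At (-3/2, 5/2): F = (30.6250, 34.303740).
Jacobian J = [[6·x·y, 3·x^2 + 6·y], [4·x·y - 2·exp(x) + 1, 2·x^2 + 8·y]].
At the point, J = [[-22.5000, 21.7500], [-14.446260, 24.5000]] (det J = -237.043838).
Solving J·Δ = −F gives Δ = (0.0177, -1.3897).
Then the next iterate is (x, y)₁ = (-1.4823, 1.1103).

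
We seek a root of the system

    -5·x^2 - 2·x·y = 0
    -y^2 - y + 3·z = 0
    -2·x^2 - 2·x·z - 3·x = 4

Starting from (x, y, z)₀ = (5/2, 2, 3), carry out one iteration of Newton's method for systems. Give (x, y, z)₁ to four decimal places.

At (5/2, 2, 3): F = (-41.2500, 3.0000, -39.0000).
Jacobian J = [[-10·x - 2·y, -2·x, 0], [0, -2·y - 1, 3], [-4·x - 2·z - 3, 0, -2·x]].
At the point, J = [[-29.0000, -5.0000, 0.0000], [0.0000, -5.0000, 3.0000], [-19.0000, 0.0000, -5.0000]] (det J = -440.0000).
Solving J·Δ = −F gives Δ = (-1.1847, -1.3790, -3.2983).
Then the next iterate is (x, y, z)₁ = (1.3153, 0.6210, -0.2983).

(1.3153, 0.6210, -0.2983)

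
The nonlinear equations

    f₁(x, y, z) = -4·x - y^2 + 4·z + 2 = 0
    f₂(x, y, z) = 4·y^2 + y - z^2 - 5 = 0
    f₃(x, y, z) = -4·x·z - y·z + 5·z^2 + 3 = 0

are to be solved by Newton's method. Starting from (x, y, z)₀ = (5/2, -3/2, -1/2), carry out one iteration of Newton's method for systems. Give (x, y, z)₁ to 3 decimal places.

(-0.146, -1.273, -0.254)

At (5/2, -3/2, -1/2): F = (-12.250, 2.250, 8.500).
Jacobian J = [[-4, -2·y, 4], [0, 8·y + 1, -2·z], [-4·z, -z, -4·x - y + 10·z]].
At the point, J = [[-4.000, 3.000, 4.000], [0.000, -11.000, 1.000], [2.000, 0.500, -13.500]] (det J = -498.000).
Solving J·Δ = −F gives Δ = (-2.646, 0.227, 0.246).
Then the next iterate is (x, y, z)₁ = (-0.146, -1.273, -0.254).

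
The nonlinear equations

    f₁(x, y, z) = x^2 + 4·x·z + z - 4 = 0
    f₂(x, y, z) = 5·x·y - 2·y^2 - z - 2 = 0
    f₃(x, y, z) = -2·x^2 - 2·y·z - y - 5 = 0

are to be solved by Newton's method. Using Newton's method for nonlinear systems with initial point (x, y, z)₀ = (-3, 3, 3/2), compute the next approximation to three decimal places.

(-1.054, 1.657, 0.455)

At (-3, 3, 3/2): F = (-11.500, -66.500, -35.000).
Jacobian J = [[2·x + 4·z, 0, 4·x + 1], [5·y, 5·x - 4·y, -1], [-4·x, -2·z - 1, -2·y]].
At the point, J = [[0.000, 0.000, -11.000], [15.000, -27.000, -1.000], [12.000, -4.000, -6.000]] (det J = -2904.000).
Solving J·Δ = −F gives Δ = (1.946, -1.343, -1.045).
Then the next iterate is (x, y, z)₁ = (-1.054, 1.657, 0.455).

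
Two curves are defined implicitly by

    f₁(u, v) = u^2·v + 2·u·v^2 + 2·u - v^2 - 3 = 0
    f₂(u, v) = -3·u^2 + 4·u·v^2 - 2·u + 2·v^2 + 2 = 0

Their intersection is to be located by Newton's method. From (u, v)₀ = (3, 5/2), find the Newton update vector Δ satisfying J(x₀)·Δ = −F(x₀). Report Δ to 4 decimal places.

(-1.0826, -0.7298)

At (3, 5/2): F = (56.7500, 56.5000).
Jacobian J = [[2·u·v + 2·v^2 + 2, u^2 + 4·u·v - 2·v], [-6·u + 4·v^2 - 2, 8·u·v + 4·v]].
At the point, J = [[29.5000, 34.0000], [5.0000, 70.0000]] (det J = 1895.0000).
Solving J·Δ = −F gives Δ = (-1.0826, -0.7298).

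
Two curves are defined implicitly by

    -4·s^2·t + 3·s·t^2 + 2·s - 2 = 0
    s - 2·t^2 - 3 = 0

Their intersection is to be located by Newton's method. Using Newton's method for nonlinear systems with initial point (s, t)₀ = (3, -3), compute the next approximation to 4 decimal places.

(2.4654, -1.4555)

At (3, -3): F = (193.0000, -18.0000).
Jacobian J = [[-8·s·t + 3·t^2 + 2, -4·s^2 + 6·s·t], [1, -4·t]].
At the point, J = [[101.0000, -90.0000], [1.0000, 12.0000]] (det J = 1302.0000).
Solving J·Δ = −F gives Δ = (-0.5346, 1.5445).
Then the next iterate is (s, t)₁ = (2.4654, -1.4555).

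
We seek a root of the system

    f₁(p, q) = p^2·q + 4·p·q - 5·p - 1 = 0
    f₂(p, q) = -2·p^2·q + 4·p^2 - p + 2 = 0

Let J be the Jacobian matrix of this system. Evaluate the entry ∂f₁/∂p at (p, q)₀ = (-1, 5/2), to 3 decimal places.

0.000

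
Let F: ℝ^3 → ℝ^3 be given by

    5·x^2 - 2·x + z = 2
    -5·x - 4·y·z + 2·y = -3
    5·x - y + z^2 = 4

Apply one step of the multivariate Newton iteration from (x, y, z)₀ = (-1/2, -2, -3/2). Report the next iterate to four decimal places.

(-1.1299, 2.0779, -4.6591)

At (-1/2, -2, -3/2): F = (-1.2500, -10.5000, -2.2500).
Jacobian J = [[10·x - 2, 0, 1], [-5, -4·z + 2, -4·y], [5, -1, 2·z]].
At the point, J = [[-7.0000, 0.0000, 1.0000], [-5.0000, 8.0000, 8.0000], [5.0000, -1.0000, -3.0000]] (det J = 77.0000).
Solving J·Δ = −F gives Δ = (-0.6299, 4.0779, -3.1591).
Then the next iterate is (x, y, z)₁ = (-1.1299, 2.0779, -4.6591).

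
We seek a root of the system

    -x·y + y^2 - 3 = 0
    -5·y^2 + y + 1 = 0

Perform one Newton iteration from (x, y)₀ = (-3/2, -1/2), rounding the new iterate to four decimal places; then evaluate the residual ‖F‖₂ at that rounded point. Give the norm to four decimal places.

At (-3/2, -1/2): F = (-3.5000, -0.7500).
Jacobian J = [[-y, -x + 2·y], [0, -10·y + 1]].
At the point, J = [[0.5000, 0.5000], [0.0000, 6.0000]] (det J = 3.0000).
Solving J·Δ = −F gives Δ = (6.8750, 0.1250).
Then the next iterate is (x, y)₁ = (5.3750, -0.3750).
Re-evaluating at (5.3750, -0.3750): F = (-0.843750, -0.078125), so ‖F‖₂ = 0.8474.

0.8474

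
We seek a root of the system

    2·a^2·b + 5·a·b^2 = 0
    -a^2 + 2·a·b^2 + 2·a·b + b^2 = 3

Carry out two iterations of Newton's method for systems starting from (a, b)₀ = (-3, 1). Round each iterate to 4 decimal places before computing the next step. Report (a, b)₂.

At (-3, 1): F = (3.0000, -23.0000).
Jacobian J = [[4·a·b + 5·b^2, 2·a^2 + 10·a·b], [-2·a + 2·b^2 + 2·b, 4·a·b + 2·a + 2·b]].
At the point, J = [[-7.0000, -12.0000], [10.0000, -16.0000]] (det J = 232.0000).
Solving J·Δ = −F gives Δ = (1.3966, -0.5647).
Then the next iterate is (a, b)₁ = (-1.6034, 0.4353).
Round to (-1.6034, 0.4353) and repeat: F = (0.719108, -7.384970), J = [[-1.844410, -1.837817], [4.456372, -5.128040]].
Δ = (0.9780, -0.5902), so (a, b)₂ = (-0.6254, -0.1549).

(-0.6254, -0.1549)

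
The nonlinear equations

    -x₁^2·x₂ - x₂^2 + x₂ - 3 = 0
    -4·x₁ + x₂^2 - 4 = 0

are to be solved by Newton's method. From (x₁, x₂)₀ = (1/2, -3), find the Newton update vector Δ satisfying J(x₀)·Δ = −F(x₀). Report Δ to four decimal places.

(-7.2500, 5.3333)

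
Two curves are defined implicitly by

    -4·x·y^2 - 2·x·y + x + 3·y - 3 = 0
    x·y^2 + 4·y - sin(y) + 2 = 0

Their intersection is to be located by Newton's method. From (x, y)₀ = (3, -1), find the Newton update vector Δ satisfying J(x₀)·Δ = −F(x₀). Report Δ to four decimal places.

At (3, -1): F = (-9.0000, 1.841471).
Jacobian J = [[-4·y^2 - 2·y + 1, -8·x·y - 2·x + 3], [y^2, 2·x·y - cos(y) + 4]].
At the point, J = [[-1.0000, 21.0000], [1.0000, -2.540302]] (det J = -18.459698).
Solving J·Δ = −F gives Δ = (-0.8564, 0.3878).

(-0.8564, 0.3878)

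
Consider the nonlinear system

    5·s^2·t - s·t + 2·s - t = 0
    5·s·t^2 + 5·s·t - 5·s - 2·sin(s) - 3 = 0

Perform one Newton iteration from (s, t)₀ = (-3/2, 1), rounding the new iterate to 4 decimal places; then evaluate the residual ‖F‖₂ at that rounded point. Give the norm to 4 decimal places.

3.2451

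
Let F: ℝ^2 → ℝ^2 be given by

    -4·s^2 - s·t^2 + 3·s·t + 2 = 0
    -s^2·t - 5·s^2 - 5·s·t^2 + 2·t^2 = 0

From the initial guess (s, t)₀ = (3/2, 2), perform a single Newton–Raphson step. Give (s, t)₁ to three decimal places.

At (3/2, 2): F = (-4.000, -37.750).
Jacobian J = [[-8·s - t^2 + 3·t, -2·s·t + 3·s], [-2·s·t - 10·s - 5·t^2, -s^2 - 10·s·t + 4·t]].
At the point, J = [[-10.000, -1.500], [-41.000, -24.250]] (det J = 181.000).
Solving J·Δ = −F gives Δ = (-0.223, -1.180).
Then the next iterate is (s, t)₁ = (1.277, 0.820).

(1.277, 0.820)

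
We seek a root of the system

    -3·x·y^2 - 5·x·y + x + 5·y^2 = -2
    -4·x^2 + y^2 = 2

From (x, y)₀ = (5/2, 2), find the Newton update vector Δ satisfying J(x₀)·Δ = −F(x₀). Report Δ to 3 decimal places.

At (5/2, 2): F = (-30.500, -23.000).
Jacobian J = [[-3·y^2 - 5·y + 1, -6·x·y - 5·x + 10·y], [-8·x, 2·y]].
At the point, J = [[-21.000, -22.500], [-20.000, 4.000]] (det J = -534.000).
Solving J·Δ = −F gives Δ = (-1.198, -0.238).

(-1.198, -0.238)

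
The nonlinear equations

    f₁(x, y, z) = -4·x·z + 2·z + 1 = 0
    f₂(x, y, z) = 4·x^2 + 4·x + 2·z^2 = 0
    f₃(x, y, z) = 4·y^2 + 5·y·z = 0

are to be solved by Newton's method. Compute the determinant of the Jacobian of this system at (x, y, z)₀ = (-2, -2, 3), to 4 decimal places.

-24.0000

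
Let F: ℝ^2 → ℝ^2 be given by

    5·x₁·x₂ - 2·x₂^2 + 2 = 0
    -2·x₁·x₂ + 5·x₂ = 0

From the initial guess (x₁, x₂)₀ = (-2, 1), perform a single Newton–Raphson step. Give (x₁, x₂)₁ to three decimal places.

At (-2, 1): F = (-10.000, 9.000).
Jacobian J = [[5·x₂, 5·x₁ - 4·x₂], [-2·x₂, -2·x₁ + 5]].
At the point, J = [[5.000, -14.000], [-2.000, 9.000]] (det J = 17.000).
Solving J·Δ = −F gives Δ = (-2.118, -1.471).
Then the next iterate is (x₁, x₂)₁ = (-4.118, -0.471).

(-4.118, -0.471)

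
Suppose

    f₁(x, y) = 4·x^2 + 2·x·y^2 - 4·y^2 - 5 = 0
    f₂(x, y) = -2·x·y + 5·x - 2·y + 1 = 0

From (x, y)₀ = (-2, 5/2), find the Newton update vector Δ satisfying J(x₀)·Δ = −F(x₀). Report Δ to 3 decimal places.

(-34.000, 2.000)

At (-2, 5/2): F = (-39.000, -4.000).
Jacobian J = [[8·x + 2·y^2, 4·x·y - 8·y], [-2·y + 5, -2·x - 2]].
At the point, J = [[-3.500, -40.000], [0.000, 2.000]] (det J = -7.000).
Solving J·Δ = −F gives Δ = (-34.000, 2.000).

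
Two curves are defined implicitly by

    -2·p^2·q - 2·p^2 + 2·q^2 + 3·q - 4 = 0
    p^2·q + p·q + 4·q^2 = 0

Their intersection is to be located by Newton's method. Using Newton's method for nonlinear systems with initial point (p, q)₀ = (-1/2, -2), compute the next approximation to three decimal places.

(-4.042, -0.985)

At (-1/2, -2): F = (-1.500, 16.500).
Jacobian J = [[-4·p·q - 4·p, -2·p^2 + 4·q + 3], [2·p·q + q, p^2 + p + 8·q]].
At the point, J = [[-2.000, -5.500], [0.000, -16.250]] (det J = 32.500).
Solving J·Δ = −F gives Δ = (-3.542, 1.015).
Then the next iterate is (p, q)₁ = (-4.042, -0.985).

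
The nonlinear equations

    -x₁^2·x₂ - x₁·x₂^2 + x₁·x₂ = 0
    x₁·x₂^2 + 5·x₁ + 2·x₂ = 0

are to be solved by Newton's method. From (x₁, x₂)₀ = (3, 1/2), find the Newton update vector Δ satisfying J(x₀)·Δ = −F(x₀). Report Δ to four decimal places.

(-3.9403, 0.7873)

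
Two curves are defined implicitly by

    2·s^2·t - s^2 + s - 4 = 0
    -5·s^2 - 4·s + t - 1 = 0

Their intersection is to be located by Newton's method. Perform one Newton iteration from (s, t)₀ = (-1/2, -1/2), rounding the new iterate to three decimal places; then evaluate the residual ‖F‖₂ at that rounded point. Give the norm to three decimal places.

At (-1/2, -1/2): F = (-5.000, -0.750).
Jacobian J = [[4·s·t - 2·s + 1, 2·s^2], [-10·s - 4, 1]].
At the point, J = [[3.000, 0.500], [1.000, 1.000]] (det J = 2.500).
Solving J·Δ = −F gives Δ = (1.850, -1.100).
Then the next iterate is (s, t)₁ = (1.350, -1.600).
Re-evaluating at (1.350, -1.600): F = (-10.30450, -17.11250), so ‖F‖₂ = 19.975.

19.975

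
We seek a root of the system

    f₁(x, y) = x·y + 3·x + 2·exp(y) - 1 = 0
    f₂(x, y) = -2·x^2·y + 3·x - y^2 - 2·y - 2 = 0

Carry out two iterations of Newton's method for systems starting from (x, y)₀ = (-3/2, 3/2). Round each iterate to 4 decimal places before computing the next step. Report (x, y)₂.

(0.0046, -0.1217)

At (-3/2, 3/2): F = (1.213378, -18.5000).
Jacobian J = [[y + 3, x + 2·exp(y)], [-4·x·y + 3, -2·x^2 - 2·y - 2]].
At the point, J = [[4.5000, 7.463378], [12.0000, -9.5000]] (det J = -132.310538).
Solving J·Δ = −F gives Δ = (0.9564, -0.7392).
Then the next iterate is (x, y)₁ = (-0.5436, 0.7608).
Round to (-0.5436, 0.7608) and repeat: F = (1.235604, -6.180851), J = [[3.7608, 3.736375], [4.654284, -4.112602]].
Δ = (0.5482, -0.8825), so (x, y)₂ = (0.0046, -0.1217).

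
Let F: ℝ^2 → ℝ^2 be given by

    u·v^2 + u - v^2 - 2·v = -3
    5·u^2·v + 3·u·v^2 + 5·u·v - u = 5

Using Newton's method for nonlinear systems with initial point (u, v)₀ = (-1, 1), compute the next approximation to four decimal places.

At (-1, 1): F = (-2.0000, -7.0000).
Jacobian J = [[v^2 + 1, 2·u·v - 2·v - 2], [10·u·v + 3·v^2 + 5·v - 1, 5·u^2 + 6·u·v + 5·u]].
At the point, J = [[2.0000, -6.0000], [-3.0000, -6.0000]] (det J = -30.0000).
Solving J·Δ = −F gives Δ = (-1.0000, -0.6667).
Then the next iterate is (u, v)₁ = (-2.0000, 0.3333).

(-2.0000, 0.3333)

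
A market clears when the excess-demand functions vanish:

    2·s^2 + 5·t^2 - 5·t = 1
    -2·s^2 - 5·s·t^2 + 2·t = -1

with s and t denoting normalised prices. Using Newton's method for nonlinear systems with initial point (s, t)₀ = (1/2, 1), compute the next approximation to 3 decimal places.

(0.448, 1.121)

At (1/2, 1): F = (-0.500, 0.000).
Jacobian J = [[4·s, 10·t - 5], [-4·s - 5·t^2, -10·s·t + 2]].
At the point, J = [[2.000, 5.000], [-7.000, -3.000]] (det J = 29.000).
Solving J·Δ = −F gives Δ = (-0.052, 0.121).
Then the next iterate is (s, t)₁ = (0.448, 1.121).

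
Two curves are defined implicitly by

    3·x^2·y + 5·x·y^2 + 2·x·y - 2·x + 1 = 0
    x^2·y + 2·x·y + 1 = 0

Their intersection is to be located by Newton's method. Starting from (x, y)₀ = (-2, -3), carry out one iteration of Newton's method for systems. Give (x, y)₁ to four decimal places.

At (-2, -3): F = (-109.0000, 1.0000).
Jacobian J = [[6·x·y + 5·y^2 + 2·y - 2, 3·x^2 + 10·x·y + 2·x], [2·x·y + 2·y, x^2 + 2·x]].
At the point, J = [[73.0000, 68.0000], [6.0000, 0.0000]] (det J = -408.0000).
Solving J·Δ = −F gives Δ = (-0.1667, 1.7819).
Then the next iterate is (x, y)₁ = (-2.1667, -1.2181).

(-2.1667, -1.2181)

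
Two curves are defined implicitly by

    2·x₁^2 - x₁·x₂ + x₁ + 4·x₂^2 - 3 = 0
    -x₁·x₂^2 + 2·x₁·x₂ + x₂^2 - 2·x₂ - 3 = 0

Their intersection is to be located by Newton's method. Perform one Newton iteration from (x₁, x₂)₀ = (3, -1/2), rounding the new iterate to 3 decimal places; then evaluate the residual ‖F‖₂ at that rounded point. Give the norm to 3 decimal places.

5.993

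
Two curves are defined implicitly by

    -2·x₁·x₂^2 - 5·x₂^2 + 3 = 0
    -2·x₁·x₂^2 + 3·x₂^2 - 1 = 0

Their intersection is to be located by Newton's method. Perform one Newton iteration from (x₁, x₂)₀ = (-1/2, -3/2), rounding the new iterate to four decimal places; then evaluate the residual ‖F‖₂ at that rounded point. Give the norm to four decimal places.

At (-1/2, -3/2): F = (-6.0000, 8.0000).
Jacobian J = [[-2·x₂^2, -4·x₁·x₂ - 10·x₂], [-2·x₂^2, -4·x₁·x₂ + 6·x₂]].
At the point, J = [[-4.5000, 12.0000], [-4.5000, -12.0000]] (det J = 108.0000).
Solving J·Δ = −F gives Δ = (0.2222, 0.5833).
Then the next iterate is (x₁, x₂)₁ = (-0.2778, -0.9167).
Re-evaluating at (-0.2778, -0.9167): F = (-0.734802, 1.987909), so ‖F‖₂ = 2.1194.

2.1194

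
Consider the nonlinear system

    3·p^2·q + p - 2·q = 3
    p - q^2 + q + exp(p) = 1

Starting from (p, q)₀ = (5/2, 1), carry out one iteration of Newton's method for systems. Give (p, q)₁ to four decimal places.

(1.4636, 1.0199)

At (5/2, 1): F = (16.2500, 13.682494).
Jacobian J = [[6·p·q + 1, 3·p^2 - 2], [exp(p) + 1, -2·q + 1]].
At the point, J = [[16.0000, 16.7500], [13.182494, -1.0000]] (det J = -236.806774).
Solving J·Δ = −F gives Δ = (-1.0364, 0.0199).
Then the next iterate is (p, q)₁ = (1.4636, 1.0199).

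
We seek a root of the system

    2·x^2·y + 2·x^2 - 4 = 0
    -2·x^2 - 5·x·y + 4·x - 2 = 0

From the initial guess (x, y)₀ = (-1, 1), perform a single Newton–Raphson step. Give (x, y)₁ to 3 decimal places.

(-0.870, 1.522)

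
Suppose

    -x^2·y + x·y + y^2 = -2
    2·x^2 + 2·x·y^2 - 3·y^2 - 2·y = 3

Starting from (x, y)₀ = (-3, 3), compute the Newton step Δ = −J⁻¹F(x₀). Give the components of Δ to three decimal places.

(0.849, -1.195)

At (-3, 3): F = (-25.000, -72.000).
Jacobian J = [[-2·x·y + y, -x^2 + x + 2·y], [4·x + 2·y^2, 4·x·y - 6·y - 2]].
At the point, J = [[21.000, -6.000], [6.000, -56.000]] (det J = -1140.000).
Solving J·Δ = −F gives Δ = (0.849, -1.195).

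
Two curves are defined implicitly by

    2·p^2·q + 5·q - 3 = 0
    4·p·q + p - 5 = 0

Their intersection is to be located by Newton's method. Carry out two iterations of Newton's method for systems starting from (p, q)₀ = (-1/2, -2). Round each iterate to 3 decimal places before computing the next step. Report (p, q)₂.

(11.969, 12.434)

At (-1/2, -2): F = (-14.000, -1.500).
Jacobian J = [[4·p·q, 2·p^2 + 5], [4·q + 1, 4·p]].
At the point, J = [[4.000, 5.500], [-7.000, -2.000]] (det J = 30.500).
Solving J·Δ = −F gives Δ = (-1.189, 3.410).
Then the next iterate is (p, q)₁ = (-1.689, 1.410).
Round to (-1.689, 1.410) and repeat: F = (12.09467, -16.21496), J = [[-9.52596, 10.70544], [6.640, -6.756]].
Δ = (13.658, 11.024), so (p, q)₂ = (11.969, 12.434).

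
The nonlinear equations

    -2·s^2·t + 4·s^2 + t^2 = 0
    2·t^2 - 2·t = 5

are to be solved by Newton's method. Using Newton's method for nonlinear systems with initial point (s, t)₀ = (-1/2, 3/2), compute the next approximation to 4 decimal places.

At (-1/2, 3/2): F = (2.5000, -3.5000).
Jacobian J = [[-4·s·t + 8·s, -2·s^2 + 2·t], [0, 4·t - 2]].
At the point, J = [[-1.0000, 2.5000], [0.0000, 4.0000]] (det J = -4.0000).
Solving J·Δ = −F gives Δ = (4.6875, 0.8750).
Then the next iterate is (s, t)₁ = (4.1875, 2.3750).

(4.1875, 2.3750)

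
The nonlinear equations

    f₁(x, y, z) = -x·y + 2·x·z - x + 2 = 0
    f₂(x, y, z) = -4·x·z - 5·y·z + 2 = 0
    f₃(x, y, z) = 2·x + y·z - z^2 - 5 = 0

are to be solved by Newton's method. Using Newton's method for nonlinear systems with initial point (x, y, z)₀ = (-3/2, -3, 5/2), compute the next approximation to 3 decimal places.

At (-3/2, -3, 5/2): F = (-8.500, 54.500, -21.750).
Jacobian J = [[-y + 2·z - 1, -x, 2·x], [-4·z, -5·z, -4·x - 5·y], [2, z, y - 2·z]].
At the point, J = [[7.000, 1.500, -3.000], [-10.000, -12.500, 21.000], [2.000, 2.500, -8.000]] (det J = 275.500).
Solving J·Δ = −F gives Δ = (0.102, -0.518, -2.855).
Then the next iterate is (x, y, z)₁ = (-1.398, -3.518, -0.355).

(-1.398, -3.518, -0.355)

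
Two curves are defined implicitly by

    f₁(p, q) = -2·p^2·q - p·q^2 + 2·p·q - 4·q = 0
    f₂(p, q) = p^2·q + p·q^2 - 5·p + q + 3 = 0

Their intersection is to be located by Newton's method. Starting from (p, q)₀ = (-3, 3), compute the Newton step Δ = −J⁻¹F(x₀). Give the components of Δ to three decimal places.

(1.649, -0.260)

At (-3, 3): F = (-57.000, 21.000).
Jacobian J = [[-4·p·q - q^2 + 2·q, -2·p^2 - 2·p·q + 2·p - 4], [2·p·q + q^2 - 5, p^2 + 2·p·q + 1]].
At the point, J = [[33.000, -10.000], [-14.000, -8.000]] (det J = -404.000).
Solving J·Δ = −F gives Δ = (1.649, -0.260).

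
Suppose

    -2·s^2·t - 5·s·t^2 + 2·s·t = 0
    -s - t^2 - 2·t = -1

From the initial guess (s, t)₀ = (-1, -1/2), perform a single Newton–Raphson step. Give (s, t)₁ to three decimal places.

(3.526, -2.276)

At (-1, -1/2): F = (3.250, 2.750).
Jacobian J = [[-4·s·t - 5·t^2 + 2·t, -2·s^2 - 10·s·t + 2·s], [-1, -2·t - 2]].
At the point, J = [[-4.250, -9.000], [-1.000, -1.000]] (det J = -4.750).
Solving J·Δ = −F gives Δ = (4.526, -1.776).
Then the next iterate is (s, t)₁ = (3.526, -2.276).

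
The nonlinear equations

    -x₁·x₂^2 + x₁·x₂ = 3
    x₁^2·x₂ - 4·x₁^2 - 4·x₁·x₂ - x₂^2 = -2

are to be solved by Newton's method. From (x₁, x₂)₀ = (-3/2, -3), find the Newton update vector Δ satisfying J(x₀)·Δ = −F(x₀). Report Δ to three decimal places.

(1.220, 0.034)

At (-3/2, -3): F = (15.000, -40.750).
Jacobian J = [[-x₂^2 + x₂, -2·x₁·x₂ + x₁], [2·x₁·x₂ - 8·x₁ - 4·x₂, x₁^2 - 4·x₁ - 2·x₂]].
At the point, J = [[-12.000, -10.500], [33.000, 14.250]] (det J = 175.500).
Solving J·Δ = −F gives Δ = (1.220, 0.034).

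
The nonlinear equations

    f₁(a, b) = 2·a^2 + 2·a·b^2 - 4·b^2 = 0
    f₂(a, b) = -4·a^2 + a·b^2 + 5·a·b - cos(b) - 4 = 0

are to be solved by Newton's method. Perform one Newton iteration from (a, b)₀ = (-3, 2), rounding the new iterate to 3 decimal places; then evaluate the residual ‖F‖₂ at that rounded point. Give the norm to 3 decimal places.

At (-3, 2): F = (-22.000, -81.58385).
Jacobian J = [[4·a + 2·b^2, 4·a·b - 8·b], [-8·a + b^2 + 5·b, 2·a·b + 5·a + sin(b)]].
At the point, J = [[-4.000, -40.000], [38.000, -26.09070]] (det J = 1624.36281).
Solving J·Δ = −F gives Δ = (1.656, -0.716).
Then the next iterate is (a, b)₁ = (-1.344, 1.284).
Re-evaluating at (-1.344, 1.284): F = (-7.41354, -22.35250), so ‖F‖₂ = 23.550.

23.550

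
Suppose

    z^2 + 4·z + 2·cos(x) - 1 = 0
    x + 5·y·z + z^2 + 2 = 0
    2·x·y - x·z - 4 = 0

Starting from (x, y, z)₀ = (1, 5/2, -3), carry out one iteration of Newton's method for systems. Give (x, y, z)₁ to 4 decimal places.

At (1, 5/2, -3): F = (-2.919395, -25.5000, 4.0000).
Jacobian J = [[-2·sin(x), 0, 2·z + 4], [1, 5·z, 5·y + 2·z], [2·y - z, 2·x, -x]].
At the point, J = [[-1.682942, 0.0000, -2.0000], [1.0000, -15.0000, 6.5000], [8.0000, 2.0000, -1.0000]] (det J = -247.365884).
Solving J·Δ = −F gives Δ = (-0.0964, -2.3038, -1.3786).
Then the next iterate is (x, y, z)₁ = (0.9036, 0.1962, -4.3786).

(0.9036, 0.1962, -4.3786)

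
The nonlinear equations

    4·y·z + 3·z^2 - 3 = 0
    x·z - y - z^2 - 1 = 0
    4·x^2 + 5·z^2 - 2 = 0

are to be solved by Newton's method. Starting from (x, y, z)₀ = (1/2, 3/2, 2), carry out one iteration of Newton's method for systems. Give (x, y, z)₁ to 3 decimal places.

(1.250, 1.350, 0.900)

At (1/2, 3/2, 2): F = (21.000, -5.500, 19.000).
Jacobian J = [[0, 4·z, 4·y + 6·z], [z, -1, x - 2·z], [8·x, 0, 10·z]].
At the point, J = [[0.000, 8.000, 18.000], [2.000, -1.000, -3.500], [4.000, 0.000, 20.000]] (det J = -360.000).
Solving J·Δ = −F gives Δ = (0.750, -0.150, -1.100).
Then the next iterate is (x, y, z)₁ = (1.250, 1.350, 0.900).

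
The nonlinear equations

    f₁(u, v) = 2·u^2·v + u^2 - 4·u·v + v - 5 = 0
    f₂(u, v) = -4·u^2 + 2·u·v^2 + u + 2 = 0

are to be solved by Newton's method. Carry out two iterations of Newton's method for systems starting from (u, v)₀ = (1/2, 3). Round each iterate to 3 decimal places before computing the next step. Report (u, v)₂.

At (1/2, 3): F = (-6.250, 10.500).
Jacobian J = [[4·u·v + 2·u - 4·v, 2·u^2 - 4·u + 1], [-8·u + 2·v^2 + 1, 4·u·v]].
At the point, J = [[-5.000, -0.500], [15.000, 6.000]] (det J = -22.500).
Solving J·Δ = −F gives Δ = (-1.433, 1.833).
Then the next iterate is (u, v)₁ = (-0.933, 4.833).
Round to (-0.933, 4.833) and repeat: F = (27.15439, -46.00078), J = [[-39.23476, 6.47298], [55.17978, -18.03676]].
Δ = (0.548, -0.874), so (u, v)₂ = (-0.385, 3.959).

(-0.385, 3.959)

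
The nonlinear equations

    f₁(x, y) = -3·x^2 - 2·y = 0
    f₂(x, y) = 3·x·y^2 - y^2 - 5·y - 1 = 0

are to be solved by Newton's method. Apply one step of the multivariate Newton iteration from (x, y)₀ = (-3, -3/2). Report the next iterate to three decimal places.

(-1.636, -1.228)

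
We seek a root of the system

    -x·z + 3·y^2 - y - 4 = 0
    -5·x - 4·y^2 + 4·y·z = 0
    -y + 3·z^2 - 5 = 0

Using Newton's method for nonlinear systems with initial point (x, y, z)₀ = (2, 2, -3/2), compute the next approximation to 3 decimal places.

(-8.179, 2.554, -1.589)

At (2, 2, -3/2): F = (9.000, -38.000, -0.250).
Jacobian J = [[-z, 6·y - 1, -x], [-5, -8·y + 4·z, 4·y], [0, -1, 6·z]].
At the point, J = [[1.500, 11.000, -2.000], [-5.000, -22.000, 8.000], [0.000, -1.000, -9.000]] (det J = -196.000).
Solving J·Δ = −F gives Δ = (-10.179, 0.554, -0.089).
Then the next iterate is (x, y, z)₁ = (-8.179, 2.554, -1.589).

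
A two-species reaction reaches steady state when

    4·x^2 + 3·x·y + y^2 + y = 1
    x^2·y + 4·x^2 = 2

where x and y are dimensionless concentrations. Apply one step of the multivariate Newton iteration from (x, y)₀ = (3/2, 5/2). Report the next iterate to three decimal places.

At (3/2, 5/2): F = (28.000, 12.625).
Jacobian J = [[8·x + 3·y, 3·x + 2·y + 1], [2·x·y + 8·x, x^2]].
At the point, J = [[19.500, 10.500], [19.500, 2.250]] (det J = -160.875).
Solving J·Δ = −F gives Δ = (-0.432, -1.864).
Then the next iterate is (x, y)₁ = (1.068, 0.636).

(1.068, 0.636)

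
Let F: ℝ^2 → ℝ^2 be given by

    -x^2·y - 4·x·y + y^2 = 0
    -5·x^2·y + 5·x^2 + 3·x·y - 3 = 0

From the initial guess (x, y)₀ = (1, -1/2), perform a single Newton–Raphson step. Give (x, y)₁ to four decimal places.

At (1, -1/2): F = (2.7500, 3.0000).
Jacobian J = [[-2·x·y - 4·y, -x^2 - 4·x + 2·y], [-10·x·y + 10·x + 3·y, -5·x^2 + 3·x]].
At the point, J = [[3.0000, -6.0000], [13.5000, -2.0000]] (det J = 75.0000).
Solving J·Δ = −F gives Δ = (-0.1667, 0.3750).
Then the next iterate is (x, y)₁ = (0.8333, -0.1250).

(0.8333, -0.1250)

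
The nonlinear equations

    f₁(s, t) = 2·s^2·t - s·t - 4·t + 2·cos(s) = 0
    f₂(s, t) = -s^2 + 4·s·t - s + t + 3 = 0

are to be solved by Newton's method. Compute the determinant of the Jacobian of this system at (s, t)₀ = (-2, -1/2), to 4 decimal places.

J = [[4·s·t - t - 2·sin(s), 2·s^2 - s - 4], [-2·s + 4·t - 1, 4·s + 1]].
At the point, J = [[6.318595, 6.0000], [1.0000, -7.0000]].
det J = -50.2302.

-50.2302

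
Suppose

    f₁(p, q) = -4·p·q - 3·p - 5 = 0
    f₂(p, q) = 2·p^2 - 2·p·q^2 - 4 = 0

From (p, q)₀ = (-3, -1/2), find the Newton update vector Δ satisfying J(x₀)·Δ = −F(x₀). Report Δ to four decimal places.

At (-3, -1/2): F = (-2.0000, 15.5000).
Jacobian J = [[-4·q - 3, -4·p], [4·p - 2·q^2, -4·p·q]].
At the point, J = [[-1.0000, 12.0000], [-12.5000, -6.0000]] (det J = 156.0000).
Solving J·Δ = −F gives Δ = (1.1154, 0.2596).

(1.1154, 0.2596)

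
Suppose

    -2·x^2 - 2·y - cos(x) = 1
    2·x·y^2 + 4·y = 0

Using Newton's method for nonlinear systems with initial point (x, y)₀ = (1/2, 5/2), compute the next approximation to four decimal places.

At (1/2, 5/2): F = (-7.377583, 16.2500).
Jacobian J = [[-4·x + sin(x), -2], [2·y^2, 4·x·y + 4]].
At the point, J = [[-1.520574, -2.0000], [12.5000, 9.0000]] (det J = 11.314830).
Solving J·Δ = −F gives Δ = (2.9959, -5.9665).
Then the next iterate is (x, y)₁ = (3.4959, -3.4665).

(3.4959, -3.4665)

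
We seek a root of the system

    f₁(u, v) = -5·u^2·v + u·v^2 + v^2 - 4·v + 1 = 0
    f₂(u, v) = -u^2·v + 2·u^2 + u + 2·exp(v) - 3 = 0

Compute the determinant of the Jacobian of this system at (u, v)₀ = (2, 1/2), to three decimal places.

153.850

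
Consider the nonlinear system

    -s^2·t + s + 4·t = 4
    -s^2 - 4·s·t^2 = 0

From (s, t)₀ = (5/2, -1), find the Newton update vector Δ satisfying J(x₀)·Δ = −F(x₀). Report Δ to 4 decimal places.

At (5/2, -1): F = (0.7500, -16.2500).
Jacobian J = [[-2·s·t + 1, -s^2 + 4], [-2·s - 4·t^2, -8·s·t]].
At the point, J = [[6.0000, -2.2500], [-9.0000, 20.0000]] (det J = 99.7500).
Solving J·Δ = −F gives Δ = (0.2162, 0.9098).

(0.2162, 0.9098)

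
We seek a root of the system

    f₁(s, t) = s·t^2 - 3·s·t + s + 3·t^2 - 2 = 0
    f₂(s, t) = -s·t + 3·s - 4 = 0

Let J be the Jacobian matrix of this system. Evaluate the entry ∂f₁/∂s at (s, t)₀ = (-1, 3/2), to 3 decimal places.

∂f₁/∂s = t^2 - 3·t + 1.
At (-1, 3/2) this is -1.250.

-1.250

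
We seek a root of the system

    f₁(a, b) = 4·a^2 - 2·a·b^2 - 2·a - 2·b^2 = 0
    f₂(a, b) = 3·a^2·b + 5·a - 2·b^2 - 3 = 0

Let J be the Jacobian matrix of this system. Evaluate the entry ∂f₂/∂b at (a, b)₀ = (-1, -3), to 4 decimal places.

∂f₂/∂b = 3·a^2 - 4·b.
At (-1, -3) this is 15.0000.

15.0000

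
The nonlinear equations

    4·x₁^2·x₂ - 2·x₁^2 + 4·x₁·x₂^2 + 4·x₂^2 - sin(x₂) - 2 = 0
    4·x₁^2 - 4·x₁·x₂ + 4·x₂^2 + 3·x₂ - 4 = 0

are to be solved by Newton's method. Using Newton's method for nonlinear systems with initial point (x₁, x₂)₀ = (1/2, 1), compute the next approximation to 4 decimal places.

(0.3517, 0.7778)

At (1/2, 1): F = (3.658529, 2.0000).
Jacobian J = [[8·x₁·x₂ - 4·x₁ + 4·x₂^2, 4·x₁^2 + 8·x₁·x₂ + 8·x₂ - cos(x₂)], [8·x₁ - 4·x₂, -4·x₁ + 8·x₂ + 3]].
At the point, J = [[6.0000, 12.459698], [0.0000, 9.0000]] (det J = 54.0000).
Solving J·Δ = −F gives Δ = (-0.1483, -0.2222).
Then the next iterate is (x₁, x₂)₁ = (0.3517, 0.7778).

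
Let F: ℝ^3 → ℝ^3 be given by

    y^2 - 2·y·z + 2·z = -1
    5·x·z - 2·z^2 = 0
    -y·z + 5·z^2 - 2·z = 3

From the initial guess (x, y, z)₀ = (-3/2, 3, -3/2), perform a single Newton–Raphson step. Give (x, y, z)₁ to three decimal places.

At (-3/2, 3, -3/2): F = (16.000, 6.750, 15.750).
Jacobian J = [[0, 2·y - 2·z, -2·y + 2], [5·z, 0, 5·x - 4·z], [0, -z, -y + 10·z - 2]].
At the point, J = [[0.000, 9.000, -4.000], [-7.500, 0.000, -1.500], [0.000, 1.500, -20.000]] (det J = -1305.000).
Solving J·Δ = −F gives Δ = (0.765, -1.477, 0.677).
Then the next iterate is (x, y, z)₁ = (-0.735, 1.523, -0.823).

(-0.735, 1.523, -0.823)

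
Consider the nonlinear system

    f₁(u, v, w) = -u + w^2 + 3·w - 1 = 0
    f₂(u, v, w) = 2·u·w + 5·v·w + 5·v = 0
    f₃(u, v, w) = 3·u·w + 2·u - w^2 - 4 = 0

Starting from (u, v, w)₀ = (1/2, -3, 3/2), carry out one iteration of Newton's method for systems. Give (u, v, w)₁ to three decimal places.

(0.770, -1.114, 0.670)

At (1/2, -3, 3/2): F = (5.250, -36.000, -3.000).
Jacobian J = [[-1, 0, 2·w + 3], [2·w, 5·w + 5, 2·u + 5·v], [3·w + 2, 0, 3·u - 2·w]].
At the point, J = [[-1.000, 0.000, 6.000], [3.000, 12.500, -14.000], [6.500, 0.000, -1.500]] (det J = -468.750).
Solving J·Δ = −F gives Δ = (0.270, 1.886, -0.830).
Then the next iterate is (u, v, w)₁ = (0.770, -1.114, 0.670).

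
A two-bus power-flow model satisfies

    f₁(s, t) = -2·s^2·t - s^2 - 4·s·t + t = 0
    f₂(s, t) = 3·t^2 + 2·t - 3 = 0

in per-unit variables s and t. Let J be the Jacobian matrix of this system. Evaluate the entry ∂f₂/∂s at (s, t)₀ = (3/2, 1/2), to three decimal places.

∂f₂/∂s = 0.
At (3/2, 1/2) this is 0.000.

0.000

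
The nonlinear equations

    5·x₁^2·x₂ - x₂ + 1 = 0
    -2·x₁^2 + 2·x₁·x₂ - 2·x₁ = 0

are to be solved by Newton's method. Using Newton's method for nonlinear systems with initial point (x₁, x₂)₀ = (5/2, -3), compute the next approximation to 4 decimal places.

(-0.6527, -7.8496)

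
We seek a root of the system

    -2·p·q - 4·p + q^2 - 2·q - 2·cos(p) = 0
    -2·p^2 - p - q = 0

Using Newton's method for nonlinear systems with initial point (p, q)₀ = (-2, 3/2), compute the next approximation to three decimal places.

At (-2, 3/2): F = (14.08229, -7.500).
Jacobian J = [[-2·q + 2·sin(p) - 4, -2·p + 2·q - 2], [-4·p - 1, -1]].
At the point, J = [[-8.81859, 5.000], [7.000, -1.000]] (det J = -26.18141).
Solving J·Δ = −F gives Δ = (0.894, -1.239).
Then the next iterate is (p, q)₁ = (-1.106, 0.261).

(-1.106, 0.261)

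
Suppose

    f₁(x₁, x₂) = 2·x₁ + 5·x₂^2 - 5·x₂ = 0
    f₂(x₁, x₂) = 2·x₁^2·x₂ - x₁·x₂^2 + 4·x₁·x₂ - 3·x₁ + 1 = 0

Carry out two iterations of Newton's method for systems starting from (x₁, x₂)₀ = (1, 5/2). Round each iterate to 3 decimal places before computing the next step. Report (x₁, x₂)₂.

(-0.003, 1.132)

At (1, 5/2): F = (20.750, 6.750).
Jacobian J = [[2, 10·x₂ - 5], [4·x₁·x₂ - x₂^2 + 4·x₂ - 3, 2·x₁^2 - 2·x₁·x₂ + 4·x₁]].
At the point, J = [[2.000, 20.000], [10.750, 1.000]] (det J = -213.000).
Solving J·Δ = −F gives Δ = (-0.536, -0.984).
Then the next iterate is (x₁, x₂)₁ = (0.464, 1.516).
Round to (0.464, 1.516) and repeat: F = (4.83928, 2.00808), J = [[2.000, 10.160], [3.57944, 0.87974]].
Δ = (-0.467, -0.384), so (x₁, x₂)₂ = (-0.003, 1.132).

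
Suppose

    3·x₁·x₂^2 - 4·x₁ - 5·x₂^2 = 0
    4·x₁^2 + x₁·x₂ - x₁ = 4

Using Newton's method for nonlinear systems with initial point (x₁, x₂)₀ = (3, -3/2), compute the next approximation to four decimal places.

At (3, -3/2): F = (-3.0000, 24.5000).
Jacobian J = [[3·x₂^2 - 4, 6·x₁·x₂ - 10·x₂], [8·x₁ + x₂ - 1, x₁]].
At the point, J = [[2.7500, -12.0000], [21.5000, 3.0000]] (det J = 266.2500).
Solving J·Δ = −F gives Δ = (-1.0704, -0.4953).
Then the next iterate is (x₁, x₂)₁ = (1.9296, -1.9953).

(1.9296, -1.9953)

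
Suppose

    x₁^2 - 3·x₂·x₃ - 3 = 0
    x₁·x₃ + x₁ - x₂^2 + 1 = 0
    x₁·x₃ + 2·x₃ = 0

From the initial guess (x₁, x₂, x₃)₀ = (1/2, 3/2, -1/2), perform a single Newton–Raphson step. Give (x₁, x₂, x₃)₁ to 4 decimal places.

(8.3125, 2.8125, 1.5625)

At (1/2, 3/2, -1/2): F = (-0.5000, -1.0000, -1.2500).
Jacobian J = [[2·x₁, -3·x₃, -3·x₂], [x₃ + 1, -2·x₂, x₁], [x₃, 0, x₁ + 2]].
At the point, J = [[1.0000, 1.5000, -4.5000], [0.5000, -3.0000, 0.5000], [-0.5000, 0.0000, 2.5000]] (det J = -3.0000).
Solving J·Δ = −F gives Δ = (7.8125, 1.3125, 2.0625).
Then the next iterate is (x₁, x₂, x₃)₁ = (8.3125, 2.8125, 1.5625).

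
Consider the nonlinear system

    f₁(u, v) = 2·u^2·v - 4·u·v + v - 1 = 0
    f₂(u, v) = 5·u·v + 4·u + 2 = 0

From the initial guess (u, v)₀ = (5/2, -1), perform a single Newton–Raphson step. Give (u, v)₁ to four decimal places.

At (5/2, -1): F = (-4.5000, -0.5000).
Jacobian J = [[4·u·v - 4·v, 2·u^2 - 4·u + 1], [5·v + 4, 5·u]].
At the point, J = [[-6.0000, 3.5000], [-1.0000, 12.5000]] (det J = -71.5000).
Solving J·Δ = −F gives Δ = (-0.7622, -0.0210).
Then the next iterate is (u, v)₁ = (1.7378, -1.0210).

(1.7378, -1.0210)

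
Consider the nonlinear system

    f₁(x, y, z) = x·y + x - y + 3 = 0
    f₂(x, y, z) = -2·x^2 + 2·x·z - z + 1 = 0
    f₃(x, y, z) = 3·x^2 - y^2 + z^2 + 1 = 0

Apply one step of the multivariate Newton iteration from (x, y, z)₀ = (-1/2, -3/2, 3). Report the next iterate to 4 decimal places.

(-0.5750, 1.6917, -0.0500)

At (-1/2, -3/2, 3): F = (4.7500, -5.5000, 8.5000).
Jacobian J = [[y + 1, x - 1, 0], [-4·x + 2·z, 0, 2·x - 1], [6·x, -2·y, 2·z]].
At the point, J = [[-0.5000, -1.5000, 0.0000], [8.0000, 0.0000, -2.0000], [-3.0000, 3.0000, 6.0000]] (det J = 60.0000).
Solving J·Δ = −F gives Δ = (-0.0750, 3.1917, -3.0500).
Then the next iterate is (x, y, z)₁ = (-0.5750, 1.6917, -0.0500).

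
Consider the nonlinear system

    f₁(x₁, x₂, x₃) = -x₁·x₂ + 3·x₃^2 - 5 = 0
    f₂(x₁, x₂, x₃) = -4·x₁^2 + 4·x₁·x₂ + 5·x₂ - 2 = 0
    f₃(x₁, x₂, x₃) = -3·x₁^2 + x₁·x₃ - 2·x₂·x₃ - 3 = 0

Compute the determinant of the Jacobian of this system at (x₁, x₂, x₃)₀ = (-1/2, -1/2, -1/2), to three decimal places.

16.750

J = [[-x₂, -x₁, 6·x₃], [-8·x₁ + 4·x₂, 4·x₁ + 5, 0], [-6·x₁ + x₃, -2·x₃, x₁ - 2·x₂]].
At the point, J = [[0.500, 0.500, -3.000], [2.000, 3.000, 0.000], [2.500, 1.000, 0.500]].
det J = 16.750.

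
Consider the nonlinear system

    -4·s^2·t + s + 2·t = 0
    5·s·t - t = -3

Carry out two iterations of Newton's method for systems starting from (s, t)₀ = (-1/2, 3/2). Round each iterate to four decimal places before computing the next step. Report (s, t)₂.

At (-1/2, 3/2): F = (1.0000, -2.2500).
Jacobian J = [[-8·s·t + 1, -4·s^2 + 2], [5·t, 5·s - 1]].
At the point, J = [[7.0000, 1.0000], [7.5000, -3.5000]] (det J = -32.0000).
Solving J·Δ = −F gives Δ = (-0.0391, -0.7266).
Then the next iterate is (s, t)₁ = (-0.5391, 0.7734).
Round to (-0.5391, 0.7734) and repeat: F = (0.108611, 0.141900), J = [[4.335520, 0.837485], [3.8670, -3.6955]].
Δ = (-0.0270, 0.0101), so (s, t)₂ = (-0.5661, 0.7835).

(-0.5661, 0.7835)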